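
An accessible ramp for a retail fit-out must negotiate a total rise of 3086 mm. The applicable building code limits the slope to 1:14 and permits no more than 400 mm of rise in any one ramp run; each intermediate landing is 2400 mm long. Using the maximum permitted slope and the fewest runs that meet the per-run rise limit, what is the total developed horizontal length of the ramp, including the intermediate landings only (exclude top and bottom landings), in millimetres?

3086 / 400 = 7.71, so 8 ramp runs are needed. That means 7 intermediate landings.
Ramp run (horizontal) at 1:14: 3086 × 14 = 43204 mm.
7 intermediate landings contribute 7 × 2400 = 16800 mm.
Developed length = 43204 + 16800 = 60004 mm.

60004 mm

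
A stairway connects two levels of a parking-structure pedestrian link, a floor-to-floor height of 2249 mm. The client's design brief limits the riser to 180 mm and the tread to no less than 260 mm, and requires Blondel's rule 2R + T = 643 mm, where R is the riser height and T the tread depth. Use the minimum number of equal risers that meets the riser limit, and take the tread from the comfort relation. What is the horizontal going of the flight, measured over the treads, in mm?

3564 mm

2249 / 180 = 12.494 → round up to 13 risers.
Each riser is 2249/13 = 173 mm (≤ 180 mm).
Tread T = 643 − 2 × 173 = 297 mm (≥ 260 mm).
Treads = 13 − 1 = 12; going = 12 × 297 = 3564 mm.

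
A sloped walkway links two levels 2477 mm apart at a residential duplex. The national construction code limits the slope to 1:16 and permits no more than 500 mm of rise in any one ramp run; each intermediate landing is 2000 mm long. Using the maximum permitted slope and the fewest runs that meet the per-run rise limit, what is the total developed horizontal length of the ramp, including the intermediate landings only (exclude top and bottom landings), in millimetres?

2477 / 500 = 4.954 → round up to 5 ramp runs. That means 4 intermediate landings.
Ramp run (horizontal) at 1:16: 2477 × 16 = 39632 mm.
4 intermediate landings contribute 4 × 2000 = 8000 mm.
Total developed length = 39632 + 8000 = 47632 mm.

47632 mm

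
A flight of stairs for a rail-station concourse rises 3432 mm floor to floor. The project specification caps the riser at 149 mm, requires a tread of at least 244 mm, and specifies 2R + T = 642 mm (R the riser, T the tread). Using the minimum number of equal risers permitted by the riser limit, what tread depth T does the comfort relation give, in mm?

⌈3432/149⌉ = 24 risers.
Riser R = 3432 / 24 = 143 mm, within the 149 mm limit.
Tread T = 642 − 2 × 143 = 356 mm (≥ 244 mm).

356 mm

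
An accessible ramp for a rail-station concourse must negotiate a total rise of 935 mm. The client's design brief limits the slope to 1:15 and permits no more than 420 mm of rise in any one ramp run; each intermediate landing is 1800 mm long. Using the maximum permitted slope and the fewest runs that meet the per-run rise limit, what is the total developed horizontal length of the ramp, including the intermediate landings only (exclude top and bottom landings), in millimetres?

17625 mm

⌈935/420⌉ = 3 ramp runs. That means 2 intermediate landings.
Ramp run (horizontal) at 1:15: 935 × 15 = 14025 mm.
2 intermediate landings contribute 2 × 1800 = 3600 mm.
Developed length = 14025 + 3600 = 17625 mm.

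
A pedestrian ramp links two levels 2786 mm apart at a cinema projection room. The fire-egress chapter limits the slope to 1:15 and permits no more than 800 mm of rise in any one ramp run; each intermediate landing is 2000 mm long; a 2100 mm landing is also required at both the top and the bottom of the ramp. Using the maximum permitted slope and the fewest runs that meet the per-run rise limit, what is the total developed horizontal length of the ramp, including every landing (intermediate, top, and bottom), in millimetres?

51990 mm

2786 / 800 = 3.482 → round up to 4 ramp runs. That means 3 intermediate landings.
Horizontal run for 2786 mm of rise at 1:15 is 2786 × 15 = 41790 mm.
Intermediate landings: 3 × 2000 = 6000 mm.
Top and bottom landings: 2 × 2100 = 4200 mm.
Total = 41790 + 6000 + 4200 = 51990 mm.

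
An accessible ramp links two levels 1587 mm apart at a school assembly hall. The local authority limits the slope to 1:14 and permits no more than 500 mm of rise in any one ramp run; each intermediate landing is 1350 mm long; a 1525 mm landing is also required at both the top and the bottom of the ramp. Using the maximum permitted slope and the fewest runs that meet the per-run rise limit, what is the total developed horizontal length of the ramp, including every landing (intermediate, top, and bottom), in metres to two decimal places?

29.32 m

⌈1587/500⌉ = 4 ramp runs. That means 3 intermediate landings.
Horizontal run for 1587 mm of rise at 1:14 is 1587 × 14 = 22218 mm.
3 intermediate landings contribute 3 × 1350 = 4050 mm.
Top and bottom landings: 2 × 1525 = 3050 mm.
Total = 22218 + 4050 + 3050 = 29318 mm.
= 29.32 m.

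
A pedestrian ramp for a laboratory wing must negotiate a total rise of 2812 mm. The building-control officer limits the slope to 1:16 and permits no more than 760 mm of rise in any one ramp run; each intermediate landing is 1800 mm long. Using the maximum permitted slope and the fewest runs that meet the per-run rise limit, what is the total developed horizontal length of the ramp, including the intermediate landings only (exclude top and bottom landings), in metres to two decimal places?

2812 / 760 = 3.700 → round up to 4 ramp runs. That means 3 intermediate landings.
Ramp run (horizontal) at 1:16: 2812 × 16 = 44992 mm.
Intermediate landings: 3 × 1800 = 5400 mm.
Developed length = 44992 + 5400 = 50392 mm.
= 50.39 m.

50.39 m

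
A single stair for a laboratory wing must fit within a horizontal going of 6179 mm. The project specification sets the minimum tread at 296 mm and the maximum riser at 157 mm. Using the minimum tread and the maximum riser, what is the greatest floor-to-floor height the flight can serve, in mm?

6179 / 296 = 20.88, so 20 treads fit.
Risers = treads + 1 = 21.
Maximum height = 21 × 157 = 3297 mm.

3297 mm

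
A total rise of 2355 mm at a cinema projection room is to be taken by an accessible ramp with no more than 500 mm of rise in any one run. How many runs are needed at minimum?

5 runs

2355 / 500 = 4.710 → round up to 5 ramp runs.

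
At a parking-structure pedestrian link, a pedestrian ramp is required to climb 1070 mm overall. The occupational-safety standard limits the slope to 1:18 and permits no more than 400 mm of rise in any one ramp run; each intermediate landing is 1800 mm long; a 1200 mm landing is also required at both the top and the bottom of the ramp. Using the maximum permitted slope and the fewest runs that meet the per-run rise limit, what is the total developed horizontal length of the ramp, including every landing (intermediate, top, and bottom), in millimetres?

At most 400 each: 1070/400 = 2.67, giving 3 ramp runs. That means 2 intermediate landings.
Horizontal run for 1070 mm of rise at 1:18 is 1070 × 18 = 19260 mm.
2 intermediate landings contribute 2 × 1800 = 3600 mm.
Top and bottom landings: 2 × 1200 = 2400 mm.
Total = 19260 + 3600 + 2400 = 25260 mm.

25260 mm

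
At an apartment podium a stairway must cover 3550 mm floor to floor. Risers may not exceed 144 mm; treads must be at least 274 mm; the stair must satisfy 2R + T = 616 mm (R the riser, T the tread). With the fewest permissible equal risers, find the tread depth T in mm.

332 mm

3550 / 144 = 24.653 → round up to 25 risers.
Each riser is 3550/25 = 142 mm (≤ 144 mm).
From 2R + T = 616: T = 616 − 284 = 332 mm.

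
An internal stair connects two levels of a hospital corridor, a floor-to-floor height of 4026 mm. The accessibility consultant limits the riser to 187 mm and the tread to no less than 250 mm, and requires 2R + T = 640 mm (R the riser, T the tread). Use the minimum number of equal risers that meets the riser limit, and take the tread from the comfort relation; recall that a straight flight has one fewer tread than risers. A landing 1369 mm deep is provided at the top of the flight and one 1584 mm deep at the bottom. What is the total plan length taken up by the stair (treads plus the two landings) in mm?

8707 mm

4026 / 187 = 21.53, so 22 risers are needed.
R = 4026 ÷ 22 = 183 mm.
Tread T = 640 − 2 × 183 = 274 mm (≥ 250 mm).
Treads = 22 − 1 = 21; going = 21 × 274 = 5754 mm.
Enclosure = 5754 + 1369 + 1584 = 8707 mm.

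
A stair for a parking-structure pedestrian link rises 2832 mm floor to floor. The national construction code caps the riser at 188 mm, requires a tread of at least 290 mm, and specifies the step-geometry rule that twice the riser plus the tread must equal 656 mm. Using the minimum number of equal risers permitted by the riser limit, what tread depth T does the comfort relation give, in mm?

⌈2832/188⌉ = 16 risers.
R = 2832 ÷ 16 = 177 mm.
T = 656 − 2·177 = 302 mm, which satisfies the 290 mm minimum.

302 mm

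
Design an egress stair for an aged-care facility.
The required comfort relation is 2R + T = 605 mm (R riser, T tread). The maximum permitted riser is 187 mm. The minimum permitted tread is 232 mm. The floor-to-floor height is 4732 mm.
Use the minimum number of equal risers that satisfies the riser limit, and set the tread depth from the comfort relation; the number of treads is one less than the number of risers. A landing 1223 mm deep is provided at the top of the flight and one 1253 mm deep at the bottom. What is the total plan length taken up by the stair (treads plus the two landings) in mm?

8501 mm

4732 / 187 = 25.30, so 26 risers are needed.
R = 4732 ÷ 26 = 182 mm.
T = 605 − 2·182 = 241 mm, which satisfies the 232 mm minimum.
26 risers give 25 treads; going = 25 × 241 = 6025 mm.
Add landings: 6025 + 1223 + 1253 = 8501 mm.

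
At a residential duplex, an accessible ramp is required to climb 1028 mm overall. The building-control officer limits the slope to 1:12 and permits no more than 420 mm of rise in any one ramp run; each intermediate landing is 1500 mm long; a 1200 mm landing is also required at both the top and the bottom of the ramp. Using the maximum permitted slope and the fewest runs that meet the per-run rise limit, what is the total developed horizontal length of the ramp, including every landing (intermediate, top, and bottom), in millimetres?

17736 mm

⌈1028/420⌉ = 3 ramp runs. That means 2 intermediate landings.
Horizontal run for 1028 mm of rise at 1:12 is 1028 × 12 = 12336 mm.
2 intermediate landings contribute 2 × 1500 = 3000 mm.
Top and bottom landings: 2 × 1200 = 2400 mm.
Total = 12336 + 3000 + 2400 = 17736 mm.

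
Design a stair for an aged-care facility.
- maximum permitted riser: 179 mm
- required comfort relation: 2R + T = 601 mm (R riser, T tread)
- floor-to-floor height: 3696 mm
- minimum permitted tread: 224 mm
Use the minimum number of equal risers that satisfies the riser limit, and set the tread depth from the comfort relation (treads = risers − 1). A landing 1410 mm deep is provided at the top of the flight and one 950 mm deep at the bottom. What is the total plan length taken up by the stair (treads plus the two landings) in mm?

7340 mm

⌈3696/179⌉ = 21 risers.
R = 3696 ÷ 21 = 176 mm.
T = 601 − 2·176 = 249 mm, which satisfies the 224 mm minimum.
Treads = 21 − 1 = 20; going = 20 × 249 = 4980 mm.
Add landings: 4980 + 1410 + 950 = 7340 mm.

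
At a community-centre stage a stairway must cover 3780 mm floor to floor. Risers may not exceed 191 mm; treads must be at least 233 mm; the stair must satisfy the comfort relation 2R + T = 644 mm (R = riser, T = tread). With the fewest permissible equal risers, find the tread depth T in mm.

266 mm

At most 191 each: 3780/191 = 19.79, giving 20 risers.
R = 3780 ÷ 20 = 189 mm.
T = 644 − 2·189 = 266 mm, which satisfies the 233 mm minimum.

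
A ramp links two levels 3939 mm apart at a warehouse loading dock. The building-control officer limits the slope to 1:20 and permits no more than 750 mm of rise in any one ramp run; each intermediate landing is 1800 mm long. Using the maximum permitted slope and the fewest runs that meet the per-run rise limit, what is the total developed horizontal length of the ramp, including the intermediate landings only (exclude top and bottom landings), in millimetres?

3939 / 750 = 5.25, so 6 ramp runs are needed. That means 5 intermediate landings.
Ramp run (horizontal) at 1:20: 3939 × 20 = 78780 mm.
Intermediate landings: 5 × 1800 = 9000 mm.
Developed length = 78780 + 9000 = 87780 mm.

87780 mm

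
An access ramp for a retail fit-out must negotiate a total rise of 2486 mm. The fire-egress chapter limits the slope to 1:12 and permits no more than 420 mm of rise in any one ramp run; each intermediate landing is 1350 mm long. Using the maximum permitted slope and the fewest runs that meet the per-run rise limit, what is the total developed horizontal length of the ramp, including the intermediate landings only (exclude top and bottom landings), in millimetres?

36582 mm

2486 / 420 = 5.919 → round up to 6 ramp runs. That means 5 intermediate landings.
Ramp run (horizontal) at 1:12: 2486 × 12 = 29832 mm.
5 intermediate landings contribute 5 × 1350 = 6750 mm.
Developed length = 29832 + 6750 = 36582 mm.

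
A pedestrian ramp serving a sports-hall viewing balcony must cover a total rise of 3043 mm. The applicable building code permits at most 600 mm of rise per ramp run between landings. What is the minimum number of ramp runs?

3043 / 600 = 5.072 → round up to 6 ramp runs.

6 runs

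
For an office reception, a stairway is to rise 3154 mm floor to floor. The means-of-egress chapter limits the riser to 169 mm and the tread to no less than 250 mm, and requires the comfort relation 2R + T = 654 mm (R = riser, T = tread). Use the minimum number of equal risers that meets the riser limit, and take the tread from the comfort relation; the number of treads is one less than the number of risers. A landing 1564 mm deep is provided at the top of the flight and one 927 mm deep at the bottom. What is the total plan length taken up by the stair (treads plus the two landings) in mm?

3154 / 169 = 18.663 → round up to 19 risers.
R = 3154 ÷ 19 = 166 mm.
From 2R + T = 654: T = 654 − 332 = 322 mm.
19 risers give 18 treads; going = 18 × 322 = 5796 mm.
Enclosure = 5796 + 1564 + 927 = 8287 mm.

8287 mm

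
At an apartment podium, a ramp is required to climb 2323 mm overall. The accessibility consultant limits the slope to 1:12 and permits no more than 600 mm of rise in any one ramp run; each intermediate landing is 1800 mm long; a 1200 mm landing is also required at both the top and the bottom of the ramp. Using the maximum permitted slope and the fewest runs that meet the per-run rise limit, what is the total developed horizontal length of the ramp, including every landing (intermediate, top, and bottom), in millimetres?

At most 600 each: 2323/600 = 3.87, giving 4 ramp runs. That means 3 intermediate landings.
Horizontal run for 2323 mm of rise at 1:12 is 2323 × 12 = 27876 mm.
Intermediate landings: 3 × 1800 = 5400 mm.
Top and bottom landings: 2 × 1200 = 2400 mm.
Total = 27876 + 5400 + 2400 = 35676 mm.

35676 mm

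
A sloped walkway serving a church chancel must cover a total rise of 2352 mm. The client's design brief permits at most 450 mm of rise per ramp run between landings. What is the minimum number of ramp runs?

At most 450 each: 2352/450 = 5.23, giving 6 ramp runs.

6 runs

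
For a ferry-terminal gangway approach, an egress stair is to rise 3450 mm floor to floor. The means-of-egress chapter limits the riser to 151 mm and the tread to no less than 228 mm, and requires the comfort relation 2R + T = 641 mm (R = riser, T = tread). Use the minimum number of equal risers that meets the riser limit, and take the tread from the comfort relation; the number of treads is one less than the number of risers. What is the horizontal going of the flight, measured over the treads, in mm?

7502 mm

3450 / 151 = 22.848 → round up to 23 risers.
Riser R = 3450 / 23 = 150 mm, within the 151 mm limit.
T = 641 − 2·150 = 341 mm, which satisfies the 228 mm minimum.
Treads = 23 − 1 = 22; going = 22 × 341 = 7502 mm.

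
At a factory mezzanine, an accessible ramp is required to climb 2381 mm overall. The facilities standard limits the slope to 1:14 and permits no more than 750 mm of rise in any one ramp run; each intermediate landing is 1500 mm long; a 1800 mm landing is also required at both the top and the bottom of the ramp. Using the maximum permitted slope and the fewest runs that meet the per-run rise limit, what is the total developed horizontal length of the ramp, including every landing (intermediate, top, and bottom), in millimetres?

41434 mm

2381 / 750 = 3.175 → round up to 4 ramp runs. That means 3 intermediate landings.
Horizontal run for 2381 mm of rise at 1:14 is 2381 × 14 = 33334 mm.
Intermediate landings: 3 × 1500 = 4500 mm.
Top and bottom landings: 2 × 1800 = 3600 mm.
Total = 33334 + 4500 + 3600 = 41434 mm.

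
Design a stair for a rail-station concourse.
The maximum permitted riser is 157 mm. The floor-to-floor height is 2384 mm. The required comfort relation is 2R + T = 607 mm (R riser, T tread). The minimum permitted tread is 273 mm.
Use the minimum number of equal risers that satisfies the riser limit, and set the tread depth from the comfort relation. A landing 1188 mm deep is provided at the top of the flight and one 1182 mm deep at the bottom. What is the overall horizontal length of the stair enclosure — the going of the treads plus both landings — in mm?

7005 mm

At most 157 each: 2384/157 = 15.18, giving 16 risers.
Riser R = 2384 / 16 = 149 mm, within the 157 mm limit.
From 2R + T = 607: T = 607 − 298 = 309 mm.
16 risers give 15 treads; going = 15 × 309 = 4635 mm.
Enclosure = 4635 + 1188 + 1182 = 7005 mm.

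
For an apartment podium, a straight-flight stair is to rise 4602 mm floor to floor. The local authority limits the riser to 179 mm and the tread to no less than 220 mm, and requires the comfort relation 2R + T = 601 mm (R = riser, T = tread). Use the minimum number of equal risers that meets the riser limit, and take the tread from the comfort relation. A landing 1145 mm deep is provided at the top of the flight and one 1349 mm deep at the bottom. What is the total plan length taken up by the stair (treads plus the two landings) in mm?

8669 mm

4602 / 179 = 25.71, so 26 risers are needed.
Each riser is 4602/26 = 177 mm (≤ 179 mm).
From 2R + T = 601: T = 601 − 354 = 247 mm.
Treads = 26 − 1 = 25; going = 25 × 247 = 6175 mm.
Add landings: 6175 + 1145 + 1349 = 8669 mm.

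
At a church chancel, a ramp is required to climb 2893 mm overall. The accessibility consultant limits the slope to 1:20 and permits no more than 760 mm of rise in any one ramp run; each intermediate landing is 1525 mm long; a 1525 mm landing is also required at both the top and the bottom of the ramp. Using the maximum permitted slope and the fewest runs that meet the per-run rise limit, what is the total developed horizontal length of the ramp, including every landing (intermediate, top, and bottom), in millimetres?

At most 760 each: 2893/760 = 3.81, giving 4 ramp runs. That means 3 intermediate landings.
Horizontal run for 2893 mm of rise at 1:20 is 2893 × 20 = 57860 mm.
Intermediate landings: 3 × 1525 = 4575 mm.
Top and bottom landings: 2 × 1525 = 3050 mm.
Total = 57860 + 4575 + 3050 = 65485 mm.

65485 mm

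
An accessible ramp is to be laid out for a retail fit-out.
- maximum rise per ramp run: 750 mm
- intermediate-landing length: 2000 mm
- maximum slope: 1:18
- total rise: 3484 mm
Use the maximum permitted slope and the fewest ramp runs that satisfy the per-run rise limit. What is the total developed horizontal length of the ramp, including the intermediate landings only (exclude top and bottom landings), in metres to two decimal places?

At most 750 each: 3484/750 = 4.65, giving 5 ramp runs. That means 4 intermediate landings.
Ramp run (horizontal) at 1:18: 3484 × 18 = 62712 mm.
4 intermediate landings contribute 4 × 2000 = 8000 mm.
Total developed length = 62712 + 8000 = 70712 mm.
= 70.71 m.

70.71 m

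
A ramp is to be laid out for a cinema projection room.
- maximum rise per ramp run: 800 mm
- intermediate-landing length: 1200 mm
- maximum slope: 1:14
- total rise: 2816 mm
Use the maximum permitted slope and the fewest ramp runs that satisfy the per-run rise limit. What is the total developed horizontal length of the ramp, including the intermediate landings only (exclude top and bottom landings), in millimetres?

43024 mm

2816 / 800 = 3.52, so 4 ramp runs are needed. That means 3 intermediate landings.
Ramp run (horizontal) at 1:14: 2816 × 14 = 39424 mm.
3 intermediate landings contribute 3 × 1200 = 3600 mm.
Total developed length = 39424 + 3600 = 43024 mm.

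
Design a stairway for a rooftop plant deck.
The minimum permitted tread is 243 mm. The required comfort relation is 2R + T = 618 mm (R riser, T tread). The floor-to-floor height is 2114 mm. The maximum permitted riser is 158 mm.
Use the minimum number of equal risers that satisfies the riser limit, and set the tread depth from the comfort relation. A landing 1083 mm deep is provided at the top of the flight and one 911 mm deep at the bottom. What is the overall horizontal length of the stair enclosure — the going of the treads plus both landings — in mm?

6102 mm

2114 / 158 = 13.38, so 14 risers are needed.
Each riser is 2114/14 = 151 mm (≤ 158 mm).
T = 618 − 2·151 = 316 mm, which satisfies the 243 mm minimum.
Going = (14 − 1) × 316 = 4108 mm.
Add landings: 4108 + 1083 + 911 = 6102 mm.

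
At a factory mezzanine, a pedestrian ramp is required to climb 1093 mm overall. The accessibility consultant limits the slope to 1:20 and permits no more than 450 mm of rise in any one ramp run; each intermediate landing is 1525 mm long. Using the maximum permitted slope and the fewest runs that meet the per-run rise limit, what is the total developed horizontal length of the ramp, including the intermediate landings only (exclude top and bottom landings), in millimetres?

1093 / 450 = 2.429 → round up to 3 ramp runs. That means 2 intermediate landings.
Ramp run (horizontal) at 1:20: 1093 × 20 = 21860 mm.
2 intermediate landings contribute 2 × 1525 = 3050 mm.
Total developed length = 21860 + 3050 = 24910 mm.

24910 mm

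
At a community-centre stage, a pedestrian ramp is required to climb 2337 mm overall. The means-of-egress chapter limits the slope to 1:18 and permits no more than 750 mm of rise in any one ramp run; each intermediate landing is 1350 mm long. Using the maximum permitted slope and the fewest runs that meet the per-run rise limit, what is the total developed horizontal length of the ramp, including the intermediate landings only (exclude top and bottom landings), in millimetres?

2337 / 750 = 3.12, so 4 ramp runs are needed. That means 3 intermediate landings.
Ramp run (horizontal) at 1:18: 2337 × 18 = 42066 mm.
Intermediate landings: 3 × 1350 = 4050 mm.
Total developed length = 42066 + 4050 = 46116 mm.

46116 mm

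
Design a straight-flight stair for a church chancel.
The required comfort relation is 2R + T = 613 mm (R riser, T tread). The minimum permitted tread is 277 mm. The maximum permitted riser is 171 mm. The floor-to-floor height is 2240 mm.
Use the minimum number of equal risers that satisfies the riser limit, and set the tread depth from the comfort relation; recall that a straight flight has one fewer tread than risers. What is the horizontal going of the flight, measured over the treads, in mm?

2240 / 171 = 13.10, so 14 risers are needed.
R = 2240 ÷ 14 = 160 mm.
From 2R + T = 613: T = 613 − 320 = 293 mm.
Going = (14 − 1) × 293 = 3809 mm.

3809 mm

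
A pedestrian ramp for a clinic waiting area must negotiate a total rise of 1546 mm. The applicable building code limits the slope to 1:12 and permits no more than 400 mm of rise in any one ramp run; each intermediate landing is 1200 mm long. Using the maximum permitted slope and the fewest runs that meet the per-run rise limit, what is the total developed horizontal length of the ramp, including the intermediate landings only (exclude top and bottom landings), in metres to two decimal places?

1546 / 400 = 3.865 → round up to 4 ramp runs. That means 3 intermediate landings.
Horizontal run for 1546 mm of rise at 1:12 is 1546 × 12 = 18552 mm.
3 intermediate landings contribute 3 × 1200 = 3600 mm.
Developed length = 18552 + 3600 = 22152 mm.
= 22.15 m.

22.15 m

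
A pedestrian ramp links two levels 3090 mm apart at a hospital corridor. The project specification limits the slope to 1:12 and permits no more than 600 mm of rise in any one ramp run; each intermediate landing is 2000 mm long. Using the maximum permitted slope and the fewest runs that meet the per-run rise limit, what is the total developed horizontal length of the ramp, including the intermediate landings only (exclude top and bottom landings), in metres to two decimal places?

⌈3090/600⌉ = 6 ramp runs. That means 5 intermediate landings.
Horizontal run for 3090 mm of rise at 1:12 is 3090 × 12 = 37080 mm.
Intermediate landings: 5 × 2000 = 10000 mm.
Total developed length = 37080 + 10000 = 47080 mm.
= 47.08 m.

47.08 m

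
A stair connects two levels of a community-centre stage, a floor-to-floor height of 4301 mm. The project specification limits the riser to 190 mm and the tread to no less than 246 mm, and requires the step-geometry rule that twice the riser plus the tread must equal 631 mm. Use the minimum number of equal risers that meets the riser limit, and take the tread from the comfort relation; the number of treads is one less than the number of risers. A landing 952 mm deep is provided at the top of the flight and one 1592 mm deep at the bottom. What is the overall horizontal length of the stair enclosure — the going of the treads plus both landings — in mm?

8198 mm

At most 190 each: 4301/190 = 22.64, giving 23 risers.
R = 4301 ÷ 23 = 187 mm.
Tread T = 631 − 2 × 187 = 257 mm (≥ 246 mm).
Treads = 23 − 1 = 22; going = 22 × 257 = 5654 mm.
Add landings: 5654 + 952 + 1592 = 8198 mm.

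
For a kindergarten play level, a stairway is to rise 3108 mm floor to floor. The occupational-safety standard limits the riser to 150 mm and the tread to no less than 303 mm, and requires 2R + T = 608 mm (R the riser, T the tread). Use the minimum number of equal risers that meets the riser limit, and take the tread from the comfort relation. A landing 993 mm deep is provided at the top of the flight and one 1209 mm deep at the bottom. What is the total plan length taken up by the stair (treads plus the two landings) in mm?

At most 150 each: 3108/150 = 20.72, giving 21 risers.
R = 3108 ÷ 21 = 148 mm.
Tread T = 608 − 2 × 148 = 312 mm (≥ 303 mm).
Going = (21 − 1) × 312 = 6240 mm.
Add landings: 6240 + 993 + 1209 = 8442 mm.

8442 mm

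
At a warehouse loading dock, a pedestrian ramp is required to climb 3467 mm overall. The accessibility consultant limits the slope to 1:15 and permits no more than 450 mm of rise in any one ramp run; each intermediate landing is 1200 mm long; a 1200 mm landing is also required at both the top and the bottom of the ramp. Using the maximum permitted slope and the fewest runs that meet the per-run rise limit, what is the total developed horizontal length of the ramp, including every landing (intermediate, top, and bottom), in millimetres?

62805 mm

3467 / 450 = 7.704 → round up to 8 ramp runs. That means 7 intermediate landings.
Horizontal run for 3467 mm of rise at 1:15 is 3467 × 15 = 52005 mm.
7 intermediate landings contribute 7 × 1200 = 8400 mm.
Top and bottom landings: 2 × 1200 = 2400 mm.
Total = 52005 + 8400 + 2400 = 62805 mm.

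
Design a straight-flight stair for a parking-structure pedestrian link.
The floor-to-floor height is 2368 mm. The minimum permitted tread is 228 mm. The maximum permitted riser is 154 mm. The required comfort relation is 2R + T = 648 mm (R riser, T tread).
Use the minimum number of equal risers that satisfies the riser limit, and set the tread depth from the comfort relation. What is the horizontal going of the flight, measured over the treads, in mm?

⌈2368/154⌉ = 16 risers.
R = 2368 ÷ 16 = 148 mm.
From 2R + T = 648: T = 648 − 296 = 352 mm.
16 risers give 15 treads; going = 15 × 352 = 5280 mm.

5280 mm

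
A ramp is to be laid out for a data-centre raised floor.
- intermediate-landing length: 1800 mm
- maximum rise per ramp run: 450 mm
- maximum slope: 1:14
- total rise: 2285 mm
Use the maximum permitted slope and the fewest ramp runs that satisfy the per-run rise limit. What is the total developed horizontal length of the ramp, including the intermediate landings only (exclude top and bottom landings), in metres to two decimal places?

2285 / 450 = 5.078 → round up to 6 ramp runs. That means 5 intermediate landings.
Ramp run (horizontal) at 1:14: 2285 × 14 = 31990 mm.
5 intermediate landings contribute 5 × 1800 = 9000 mm.
Total developed length = 31990 + 9000 = 40990 mm.
= 40.99 m.

40.99 m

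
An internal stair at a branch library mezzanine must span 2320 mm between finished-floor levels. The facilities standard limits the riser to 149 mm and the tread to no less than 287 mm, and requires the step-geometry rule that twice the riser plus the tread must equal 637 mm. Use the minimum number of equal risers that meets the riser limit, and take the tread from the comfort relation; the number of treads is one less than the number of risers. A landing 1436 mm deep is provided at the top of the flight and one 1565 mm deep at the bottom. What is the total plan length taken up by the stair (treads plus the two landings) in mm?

8206 mm

At most 149 each: 2320/149 = 15.57, giving 16 risers.
Riser R = 2320 / 16 = 145 mm, within the 149 mm limit.
Tread T = 637 − 2 × 145 = 347 mm (≥ 287 mm).
16 risers give 15 treads; going = 15 × 347 = 5205 mm.
Add landings: 5205 + 1436 + 1565 = 8206 mm.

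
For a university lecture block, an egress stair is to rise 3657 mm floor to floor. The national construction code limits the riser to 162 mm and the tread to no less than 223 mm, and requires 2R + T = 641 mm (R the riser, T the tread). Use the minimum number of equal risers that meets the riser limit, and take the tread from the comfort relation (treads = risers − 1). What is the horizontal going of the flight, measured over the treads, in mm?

⌈3657/162⌉ = 23 risers.
Riser R = 3657 / 23 = 159 mm, within the 162 mm limit.
From 2R + T = 641: T = 641 − 318 = 323 mm.
Treads = 23 − 1 = 22; going = 22 × 323 = 7106 mm.

7106 mm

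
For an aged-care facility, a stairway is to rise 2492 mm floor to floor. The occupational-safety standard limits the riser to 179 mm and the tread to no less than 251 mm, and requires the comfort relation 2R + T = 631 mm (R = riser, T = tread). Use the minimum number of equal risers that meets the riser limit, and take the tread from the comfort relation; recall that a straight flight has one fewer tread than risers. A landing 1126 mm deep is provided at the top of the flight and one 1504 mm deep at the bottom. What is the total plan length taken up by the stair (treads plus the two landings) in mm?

⌈2492/179⌉ = 14 risers.
Each riser is 2492/14 = 178 mm (≤ 179 mm).
Tread T = 631 − 2 × 178 = 275 mm (≥ 251 mm).
14 risers give 13 treads; going = 13 × 275 = 3575 mm.
Add landings: 3575 + 1126 + 1504 = 6205 mm.

6205 mm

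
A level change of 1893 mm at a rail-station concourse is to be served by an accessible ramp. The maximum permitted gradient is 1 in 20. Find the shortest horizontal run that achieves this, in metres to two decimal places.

Run = rise × 20 = 1893 × 20 = 37860 mm.
37860 mm = 37.86 m.

37.86 m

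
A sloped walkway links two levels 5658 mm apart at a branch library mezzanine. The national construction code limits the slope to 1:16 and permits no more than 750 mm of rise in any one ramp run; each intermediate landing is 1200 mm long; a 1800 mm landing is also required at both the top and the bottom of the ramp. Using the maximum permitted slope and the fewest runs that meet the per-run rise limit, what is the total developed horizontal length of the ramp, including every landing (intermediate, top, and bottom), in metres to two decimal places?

102.53 m

At most 750 each: 5658/750 = 7.54, giving 8 ramp runs. That means 7 intermediate landings.
Horizontal run for 5658 mm of rise at 1:16 is 5658 × 16 = 90528 mm.
Intermediate landings: 7 × 1200 = 8400 mm.
Top and bottom landings: 2 × 1800 = 3600 mm.
Total = 90528 + 8400 + 3600 = 102528 mm.
= 102.53 m.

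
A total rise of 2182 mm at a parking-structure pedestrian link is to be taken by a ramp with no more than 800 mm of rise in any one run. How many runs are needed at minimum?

⌈2182/800⌉ = 3 ramp runs.

3 runs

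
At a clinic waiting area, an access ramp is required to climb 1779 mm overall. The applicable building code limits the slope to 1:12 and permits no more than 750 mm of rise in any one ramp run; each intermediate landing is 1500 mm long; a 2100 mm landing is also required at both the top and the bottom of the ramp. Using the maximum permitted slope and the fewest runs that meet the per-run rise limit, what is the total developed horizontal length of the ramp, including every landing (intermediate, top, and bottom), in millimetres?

At most 750 each: 1779/750 = 2.37, giving 3 ramp runs. That means 2 intermediate landings.
Horizontal run for 1779 mm of rise at 1:12 is 1779 × 12 = 21348 mm.
2 intermediate landings contribute 2 × 1500 = 3000 mm.
Top and bottom landings: 2 × 2100 = 4200 mm.
Total = 21348 + 3000 + 4200 = 28548 mm.

28548 mm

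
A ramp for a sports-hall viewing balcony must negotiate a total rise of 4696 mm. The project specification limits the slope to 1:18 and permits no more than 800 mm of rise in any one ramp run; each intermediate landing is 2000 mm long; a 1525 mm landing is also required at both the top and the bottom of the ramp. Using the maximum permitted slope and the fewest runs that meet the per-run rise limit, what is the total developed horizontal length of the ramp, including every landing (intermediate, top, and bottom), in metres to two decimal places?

97.58 m

4696 / 800 = 5.870 → round up to 6 ramp runs. That means 5 intermediate landings.
Ramp run (horizontal) at 1:18: 4696 × 18 = 84528 mm.
Intermediate landings: 5 × 2000 = 10000 mm.
Top and bottom landings: 2 × 1525 = 3050 mm.
Total = 84528 + 10000 + 3050 = 97578 mm.
= 97.58 m.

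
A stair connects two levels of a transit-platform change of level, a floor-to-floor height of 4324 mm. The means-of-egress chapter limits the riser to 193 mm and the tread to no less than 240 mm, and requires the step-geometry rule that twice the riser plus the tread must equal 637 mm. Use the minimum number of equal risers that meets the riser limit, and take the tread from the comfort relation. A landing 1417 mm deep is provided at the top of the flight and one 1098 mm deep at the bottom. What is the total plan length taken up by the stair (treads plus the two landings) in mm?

4324 / 193 = 22.404 → round up to 23 risers.
Riser R = 4324 / 23 = 188 mm, within the 193 mm limit.
Tread T = 637 − 2 × 188 = 261 mm (≥ 240 mm).
Treads = 23 − 1 = 22; going = 22 × 261 = 5742 mm.
Add landings: 5742 + 1417 + 1098 = 8257 mm.

8257 mm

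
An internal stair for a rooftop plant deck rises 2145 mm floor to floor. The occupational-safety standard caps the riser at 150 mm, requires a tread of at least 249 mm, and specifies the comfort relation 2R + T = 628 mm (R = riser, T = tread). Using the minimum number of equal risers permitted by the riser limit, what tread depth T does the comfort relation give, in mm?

342 mm

⌈2145/150⌉ = 15 risers.
R = 2145 ÷ 15 = 143 mm.
T = 628 − 2·143 = 342 mm, which satisfies the 249 mm minimum.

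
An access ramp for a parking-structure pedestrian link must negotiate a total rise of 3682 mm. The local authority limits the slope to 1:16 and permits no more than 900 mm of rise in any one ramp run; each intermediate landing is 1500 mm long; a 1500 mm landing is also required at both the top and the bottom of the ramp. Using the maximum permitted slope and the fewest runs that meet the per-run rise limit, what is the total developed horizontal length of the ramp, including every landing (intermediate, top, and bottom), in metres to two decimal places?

⌈3682/900⌉ = 5 ramp runs. That means 4 intermediate landings.
Ramp run (horizontal) at 1:16: 3682 × 16 = 58912 mm.
4 intermediate landings contribute 4 × 1500 = 6000 mm.
Top and bottom landings: 2 × 1500 = 3000 mm.
Total = 58912 + 6000 + 3000 = 67912 mm.
= 67.91 m.

67.91 m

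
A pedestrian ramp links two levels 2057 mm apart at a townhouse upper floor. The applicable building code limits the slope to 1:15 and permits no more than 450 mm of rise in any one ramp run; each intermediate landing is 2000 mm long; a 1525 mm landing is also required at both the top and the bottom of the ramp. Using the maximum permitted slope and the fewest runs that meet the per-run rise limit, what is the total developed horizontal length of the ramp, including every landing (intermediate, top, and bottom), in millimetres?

41905 mm

2057 / 450 = 4.571 → round up to 5 ramp runs. That means 4 intermediate landings.
Ramp run (horizontal) at 1:15: 2057 × 15 = 30855 mm.
Intermediate landings: 4 × 2000 = 8000 mm.
Top and bottom landings: 2 × 1525 = 3050 mm.
Total = 30855 + 8000 + 3050 = 41905 mm.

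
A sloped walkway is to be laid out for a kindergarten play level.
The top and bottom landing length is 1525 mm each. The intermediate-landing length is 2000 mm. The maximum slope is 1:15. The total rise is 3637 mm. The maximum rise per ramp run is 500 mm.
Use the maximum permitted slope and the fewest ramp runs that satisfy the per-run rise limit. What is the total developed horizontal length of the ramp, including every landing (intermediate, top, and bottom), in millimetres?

At most 500 each: 3637/500 = 7.27, giving 8 ramp runs. That means 7 intermediate landings.
Horizontal run for 3637 mm of rise at 1:15 is 3637 × 15 = 54555 mm.
7 intermediate landings contribute 7 × 2000 = 14000 mm.
Top and bottom landings: 2 × 1525 = 3050 mm.
Total = 54555 + 14000 + 3050 = 71605 mm.

71605 mm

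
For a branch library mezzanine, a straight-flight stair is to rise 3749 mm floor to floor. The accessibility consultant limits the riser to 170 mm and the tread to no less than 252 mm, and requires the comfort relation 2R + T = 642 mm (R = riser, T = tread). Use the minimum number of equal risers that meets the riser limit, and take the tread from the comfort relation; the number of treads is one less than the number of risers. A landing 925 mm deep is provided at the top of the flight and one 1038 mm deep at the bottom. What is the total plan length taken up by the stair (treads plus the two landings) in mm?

8915 mm

⌈3749/170⌉ = 23 risers.
Each riser is 3749/23 = 163 mm (≤ 170 mm).
From 2R + T = 642: T = 642 − 326 = 316 mm.
23 risers give 22 treads; going = 22 × 316 = 6952 mm.
Enclosure = 6952 + 925 + 1038 = 8915 mm.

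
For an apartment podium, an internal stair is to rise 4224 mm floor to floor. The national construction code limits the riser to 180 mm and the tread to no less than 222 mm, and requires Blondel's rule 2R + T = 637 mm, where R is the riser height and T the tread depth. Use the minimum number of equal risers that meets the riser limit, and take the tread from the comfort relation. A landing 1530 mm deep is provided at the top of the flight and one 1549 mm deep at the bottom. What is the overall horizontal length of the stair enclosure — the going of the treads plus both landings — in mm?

4224 / 180 = 23.47, so 24 risers are needed.
Each riser is 4224/24 = 176 mm (≤ 180 mm).
T = 637 − 2·176 = 285 mm, which satisfies the 222 mm minimum.
Treads = 24 − 1 = 23; going = 23 × 285 = 6555 mm.
Enclosure = 6555 + 1530 + 1549 = 9634 mm.

9634 mm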